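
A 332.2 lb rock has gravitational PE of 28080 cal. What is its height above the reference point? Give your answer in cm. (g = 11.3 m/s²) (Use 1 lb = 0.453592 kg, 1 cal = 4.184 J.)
Convert to SI: m = 150.683 kg, PE = 117487 J
h = PE/(mg) = 117487/(150.683·11.3) = 68.9994 m = 6900 cm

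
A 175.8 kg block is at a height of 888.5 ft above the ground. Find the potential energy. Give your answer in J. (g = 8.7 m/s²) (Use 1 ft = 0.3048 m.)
Convert to SI: m = 175.8 kg, h = 270.815 m
PE = mgh = (175.8)(8.7)(270.815) = 414200 J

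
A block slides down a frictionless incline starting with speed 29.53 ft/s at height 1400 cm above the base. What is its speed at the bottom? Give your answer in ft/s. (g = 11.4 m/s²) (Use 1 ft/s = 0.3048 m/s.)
Convert to SI: v₀ = 9.00074 m/s, h = 14.0 m
½mv₀² + mgh = ½mv² ⇒ v = √(v₀² + 2gh) = √(9.00074² + 2·11.4·14.0) = 20.0053 m/s = 65.63 ft/s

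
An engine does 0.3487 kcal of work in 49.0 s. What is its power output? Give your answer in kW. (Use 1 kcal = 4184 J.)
Convert to SI: W = 1458.96 J, t = 49.0 s
P = W/t = 1458.96/49.0 = 29.7747 W = 0.02977 kW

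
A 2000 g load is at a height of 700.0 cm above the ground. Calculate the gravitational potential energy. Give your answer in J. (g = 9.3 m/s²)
Convert to SI: m = 2.0 kg, h = 7.0 m
PE = mgh = (2.0)(9.3)(7.0) = 130.2 J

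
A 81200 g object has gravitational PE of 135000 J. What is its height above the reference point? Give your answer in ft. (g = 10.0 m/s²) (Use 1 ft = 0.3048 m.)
Convert to SI: m = 81.2 kg, PE = 135000 J
h = PE/(mg) = 135000/(81.2·10.0) = 166.256 m = 545.5 ft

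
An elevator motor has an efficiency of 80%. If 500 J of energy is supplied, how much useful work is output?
W_out = η·W_in = 0.8·500 = 400.0 J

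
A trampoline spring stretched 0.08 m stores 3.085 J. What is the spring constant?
k = 2·PE/x² = 2·3.085/(0.08)² = 964.1 N/m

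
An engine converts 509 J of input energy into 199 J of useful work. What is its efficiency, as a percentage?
η = W_out/W_in = 199/509 = 39.1%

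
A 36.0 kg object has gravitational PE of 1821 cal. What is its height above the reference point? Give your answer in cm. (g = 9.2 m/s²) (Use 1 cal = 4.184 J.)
Convert to SI: m = 36.0 kg, PE = 7619.06 J
h = PE/(mg) = 7619.06/(36.0·9.2) = 23.0044 m = 2300 cm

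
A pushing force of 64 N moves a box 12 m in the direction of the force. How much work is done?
W = F·d = (64)(12) = 768.0 J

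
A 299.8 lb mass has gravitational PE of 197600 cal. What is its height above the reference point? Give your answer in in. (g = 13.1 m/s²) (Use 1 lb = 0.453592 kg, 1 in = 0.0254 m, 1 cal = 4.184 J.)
Convert to SI: m = 135.987 kg, PE = 826758 J
h = PE/(mg) = 826758/(135.987·13.1) = 464.099 m = 18270 in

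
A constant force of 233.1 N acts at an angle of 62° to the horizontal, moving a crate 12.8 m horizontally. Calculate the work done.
W = F·d·cosθ = (233.1)(12.8)cos(62°) = 1401 J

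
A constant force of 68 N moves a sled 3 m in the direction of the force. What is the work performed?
W = F·d = (68)(3) = 204.0 J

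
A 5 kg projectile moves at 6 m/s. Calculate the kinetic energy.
KE = ½mv² = ½(5)(6)² = 90.0 J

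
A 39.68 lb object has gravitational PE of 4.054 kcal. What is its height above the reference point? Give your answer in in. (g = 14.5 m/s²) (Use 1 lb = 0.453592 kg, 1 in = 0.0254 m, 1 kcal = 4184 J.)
Convert to SI: m = 17.9985 kg, PE = 16961.9 J
h = PE/(mg) = 16961.9/(17.9985·14.5) = 64.9936 m = 2559 in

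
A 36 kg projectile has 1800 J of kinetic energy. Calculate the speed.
v = √(2·KE/m) = √(2·1800/36) = 10.0 m/s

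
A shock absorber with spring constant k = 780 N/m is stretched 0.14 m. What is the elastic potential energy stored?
PE = ½kx² = ½(780)(0.14)² = 7.644 J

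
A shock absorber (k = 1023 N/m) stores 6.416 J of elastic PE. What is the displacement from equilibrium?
x = √(2·PE/k) = √(2·6.416/1023) = 0.112 m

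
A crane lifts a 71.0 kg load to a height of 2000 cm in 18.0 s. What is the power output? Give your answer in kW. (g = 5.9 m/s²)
Convert to SI: m = 71.0 kg, h = 20.0 m, t = 18.0 s
P = mgh/t = (71.0)(5.9)(20.0)/18.0 = 465.444 W = 0.4654 kW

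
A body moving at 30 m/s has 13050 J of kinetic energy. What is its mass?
m = 2·KE/v² = 2·13050/(30)² = 29.0 kg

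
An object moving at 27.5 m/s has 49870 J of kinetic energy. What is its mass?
m = 2·KE/v² = 2·49870/(27.5)² = 131.9 kg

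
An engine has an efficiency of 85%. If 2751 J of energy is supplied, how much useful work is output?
W_out = η·W_in = 0.85·2751 = 2338.35 J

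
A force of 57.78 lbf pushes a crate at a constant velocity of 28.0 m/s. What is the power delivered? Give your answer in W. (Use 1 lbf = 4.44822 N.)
Convert to SI: F = 257.018 N, v = 28.0 m/s
P = Fv = (257.018)(28.0) = 7197 W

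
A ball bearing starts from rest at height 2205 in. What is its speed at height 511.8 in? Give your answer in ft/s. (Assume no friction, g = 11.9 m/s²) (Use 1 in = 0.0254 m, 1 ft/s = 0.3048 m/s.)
Convert to SI: h₁−h₂ = 43.0073 m
mgh₁ = mgh₂ + ½mv² ⇒ v = √(2g(h₁−h₂)) = √(2·11.9·43.0073) = 31.9933 m/s = 105.0 ft/s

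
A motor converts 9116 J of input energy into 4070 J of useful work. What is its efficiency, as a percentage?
η = W_out/W_in = 4070/9116 = 44.65%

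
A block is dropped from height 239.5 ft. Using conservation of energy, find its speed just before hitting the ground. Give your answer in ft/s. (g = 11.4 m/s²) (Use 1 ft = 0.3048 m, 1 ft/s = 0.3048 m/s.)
Convert to SI: h = 72.9996 m
mgh = ½mv² ⇒ v = √(2gh) = √(2·11.4·72.9996) = 40.7969 m/s = 133.8 ft/s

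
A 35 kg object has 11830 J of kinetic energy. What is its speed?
v = √(2·KE/m) = √(2·11830/35) = 26.0 m/s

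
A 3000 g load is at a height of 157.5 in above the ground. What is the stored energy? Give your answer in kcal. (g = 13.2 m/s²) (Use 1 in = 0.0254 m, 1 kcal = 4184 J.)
Convert to SI: m = 3.0 kg, h = 4.0005 m
PE = mgh = (3.0)(13.2)(4.0005) = 158.42 J = 0.03786 kcal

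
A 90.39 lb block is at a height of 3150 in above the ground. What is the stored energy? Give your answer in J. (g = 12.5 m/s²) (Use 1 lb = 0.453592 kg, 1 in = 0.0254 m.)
Convert to SI: m = 41.0002 kg, h = 80.01 m
PE = mgh = (41.0002)(12.5)(80.01) = 41010 J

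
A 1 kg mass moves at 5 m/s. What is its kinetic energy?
KE = ½mv² = ½(1)(5)² = 12.5 J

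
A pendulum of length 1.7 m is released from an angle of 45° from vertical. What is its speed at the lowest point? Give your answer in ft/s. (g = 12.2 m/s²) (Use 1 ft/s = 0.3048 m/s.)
h = L(1 − cosθ) = 1.7(1 − cos45°) = 0.497918 m
v = √(2gh) = √(2·12.2·0.497918) = 3.48557 m/s = 11.44 ft/s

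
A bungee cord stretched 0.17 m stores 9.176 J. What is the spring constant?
k = 2·PE/x² = 2·9.176/(0.17)² = 635.0 N/m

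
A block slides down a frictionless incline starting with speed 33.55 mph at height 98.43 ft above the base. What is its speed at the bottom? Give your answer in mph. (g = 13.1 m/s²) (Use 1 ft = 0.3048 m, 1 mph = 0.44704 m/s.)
Convert to SI: v₀ = 14.9982 m/s, h = 30.0015 m
½mv₀² + mgh = ½mv² ⇒ v = √(v₀² + 2gh) = √(14.9982² + 2·13.1·30.0015) = 31.796 m/s = 71.13 mph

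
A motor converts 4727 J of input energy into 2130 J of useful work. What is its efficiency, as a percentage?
η = W_out/W_in = 2130/4727 = 45.06%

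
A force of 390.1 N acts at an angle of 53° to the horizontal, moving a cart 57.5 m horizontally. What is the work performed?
W = F·d·cosθ = (390.1)(57.5)cos(53°) = 13500 J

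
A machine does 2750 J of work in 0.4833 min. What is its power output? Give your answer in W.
Convert to SI: W = 2750.0 J, t = 28.998 s
P = W/t = 2750.0/28.998 = 94.83 W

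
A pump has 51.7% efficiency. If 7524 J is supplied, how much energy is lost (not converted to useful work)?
W_lost = W_in(1 − η) = 7524·(1 − 0.517) = 3634 J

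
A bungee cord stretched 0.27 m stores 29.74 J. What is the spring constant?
k = 2·PE/x² = 2·29.74/(0.27)² = 815.9 N/m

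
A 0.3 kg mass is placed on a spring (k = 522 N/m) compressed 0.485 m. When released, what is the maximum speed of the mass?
½kx² = ½mv² ⇒ v = x√(k/m) = (0.485)√(522/0.3) = 20.23 m/s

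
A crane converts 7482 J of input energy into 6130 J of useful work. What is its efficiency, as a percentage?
η = W_out/W_in = 6130/7482 = 81.93%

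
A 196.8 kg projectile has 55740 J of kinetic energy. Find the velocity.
v = √(2·KE/m) = √(2·55740/196.8) = 23.8 m/s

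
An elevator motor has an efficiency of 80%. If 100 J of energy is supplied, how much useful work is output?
W_out = η·W_in = 0.8·100 = 80.0 J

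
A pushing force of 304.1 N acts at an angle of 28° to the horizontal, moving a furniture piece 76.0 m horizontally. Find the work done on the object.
W = F·d·cosθ = (304.1)(76.0)cos(28°) = 20410 J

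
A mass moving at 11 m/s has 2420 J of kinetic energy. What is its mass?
m = 2·KE/v² = 2·2420/(11)² = 40.0 kg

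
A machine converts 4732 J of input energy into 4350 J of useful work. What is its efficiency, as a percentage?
η = W_out/W_in = 4350/4732 = 91.93%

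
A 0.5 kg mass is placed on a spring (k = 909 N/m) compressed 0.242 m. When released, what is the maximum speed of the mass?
½kx² = ½mv² ⇒ v = x√(k/m) = (0.242)√(909/0.5) = 10.32 m/s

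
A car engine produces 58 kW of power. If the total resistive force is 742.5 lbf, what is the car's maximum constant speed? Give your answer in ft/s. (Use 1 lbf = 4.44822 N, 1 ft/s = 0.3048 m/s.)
Convert to SI: F = 3302.8 N
P = Fv ⇒ v = P/F = 58000 W/3302.8 N = 17.5608 m/s = 57.61 ft/s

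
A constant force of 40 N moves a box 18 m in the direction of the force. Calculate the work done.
W = F·d = (40)(18) = 720.0 J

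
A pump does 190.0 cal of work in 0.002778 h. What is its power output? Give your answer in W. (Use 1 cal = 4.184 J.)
Convert to SI: W = 794.96 J, t = 10.0008 s
P = W/t = 794.96/10.0008 = 79.49 W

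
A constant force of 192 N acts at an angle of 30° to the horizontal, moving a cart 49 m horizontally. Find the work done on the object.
W = F·d·cosθ = (192)(49)cos(30°) = 8148 J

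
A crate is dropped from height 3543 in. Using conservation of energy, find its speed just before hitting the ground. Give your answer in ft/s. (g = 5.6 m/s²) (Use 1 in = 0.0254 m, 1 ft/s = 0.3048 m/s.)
Convert to SI: h = 89.9922 m
mgh = ½mv² ⇒ v = √(2gh) = √(2·5.6·89.9922) = 31.7476 m/s = 104.2 ft/s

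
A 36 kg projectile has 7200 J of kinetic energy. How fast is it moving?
v = √(2·KE/m) = √(2·7200/36) = 20.0 m/s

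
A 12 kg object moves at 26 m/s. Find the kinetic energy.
KE = ½mv² = ½(12)(26)² = 4056.0 J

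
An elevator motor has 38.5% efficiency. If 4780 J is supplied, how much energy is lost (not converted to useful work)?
W_lost = W_in(1 − η) = 4780·(1 − 0.385) = 2940 J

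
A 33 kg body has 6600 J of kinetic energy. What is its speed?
v = √(2·KE/m) = √(2·6600/33) = 20.0 m/s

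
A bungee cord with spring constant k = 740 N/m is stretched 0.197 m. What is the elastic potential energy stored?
PE = ½kx² = ½(740)(0.197)² = 14.36 J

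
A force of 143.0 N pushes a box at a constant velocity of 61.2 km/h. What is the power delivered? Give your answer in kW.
Convert to SI: F = 143.0 N, v = 17.0 m/s
P = Fv = (143.0)(17.0) = 2431.0 W = 2.431 kW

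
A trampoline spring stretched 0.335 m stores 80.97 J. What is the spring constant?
k = 2·PE/x² = 2·80.97/(0.335)² = 1443 N/m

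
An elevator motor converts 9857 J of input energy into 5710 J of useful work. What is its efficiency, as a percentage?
η = W_out/W_in = 5710/9857 = 57.93%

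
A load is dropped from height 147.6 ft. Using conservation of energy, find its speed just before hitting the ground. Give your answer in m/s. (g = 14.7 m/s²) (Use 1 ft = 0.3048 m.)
Convert to SI: h = 44.9885 m
mgh = ½mv² ⇒ v = √(2gh) = √(2·14.7·44.9885) = 36.37 m/s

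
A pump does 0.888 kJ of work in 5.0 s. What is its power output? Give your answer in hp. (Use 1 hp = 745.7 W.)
Convert to SI: W = 888.0 J, t = 5.0 s
P = W/t = 888.0/5.0 = 177.6 W = 0.2382 hp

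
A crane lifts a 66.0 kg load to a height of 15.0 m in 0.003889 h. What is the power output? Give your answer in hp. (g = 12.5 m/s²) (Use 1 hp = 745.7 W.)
Convert to SI: m = 66.0 kg, h = 15.0 m, t = 14.0004 s
P = mgh/t = (66.0)(12.5)(15.0)/14.0004 = 883.903 W = 1.185 hp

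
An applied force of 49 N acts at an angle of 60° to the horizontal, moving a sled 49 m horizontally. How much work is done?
W = F·d·cosθ = (49)(49)cos(60°) = 1201 J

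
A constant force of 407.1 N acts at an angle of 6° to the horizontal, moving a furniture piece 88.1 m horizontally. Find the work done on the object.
W = F·d·cosθ = (407.1)(88.1)cos(6°) = 35670 J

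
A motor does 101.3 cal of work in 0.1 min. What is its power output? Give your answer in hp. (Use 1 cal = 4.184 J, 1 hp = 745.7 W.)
Convert to SI: W = 423.839 J, t = 6.0 s
P = W/t = 423.839/6.0 = 70.6399 W = 0.09473 hp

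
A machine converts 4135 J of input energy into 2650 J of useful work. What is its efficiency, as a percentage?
η = W_out/W_in = 2650/4135 = 64.09%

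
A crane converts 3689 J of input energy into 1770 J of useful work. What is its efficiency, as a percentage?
η = W_out/W_in = 1770/3689 = 47.98%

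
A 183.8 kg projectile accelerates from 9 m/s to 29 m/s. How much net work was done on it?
W = ΔKE = ½m(v₂² − v₁²) = ½(183.8)(29² − 9²) = 69844.0 J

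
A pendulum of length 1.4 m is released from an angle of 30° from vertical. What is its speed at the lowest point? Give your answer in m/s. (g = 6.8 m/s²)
h = L(1 − cosθ) = 1.4(1 − cos30°) = 0.187564 m
v = √(2gh) = √(2·6.8·0.187564) = 1.597 m/s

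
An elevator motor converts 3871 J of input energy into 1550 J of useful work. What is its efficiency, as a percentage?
η = W_out/W_in = 1550/3871 = 40.04%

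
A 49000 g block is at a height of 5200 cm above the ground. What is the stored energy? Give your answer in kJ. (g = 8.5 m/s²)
Convert to SI: m = 49.0 kg, h = 52.0 m
PE = mgh = (49.0)(8.5)(52.0) = 21658.0 J = 21.66 kJ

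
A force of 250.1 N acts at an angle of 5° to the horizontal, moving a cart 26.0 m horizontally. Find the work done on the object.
W = F·d·cosθ = (250.1)(26.0)cos(5°) = 6478 J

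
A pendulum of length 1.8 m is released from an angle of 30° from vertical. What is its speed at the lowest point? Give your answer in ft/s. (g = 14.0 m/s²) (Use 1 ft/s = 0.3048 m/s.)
h = L(1 − cosθ) = 1.8(1 − cos30°) = 0.241154 m
v = √(2gh) = √(2·14.0·0.241154) = 2.59852 m/s = 8.525 ft/s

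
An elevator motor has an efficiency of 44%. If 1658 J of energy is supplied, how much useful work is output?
W_out = η·W_in = 0.44·1658 = 729.52 J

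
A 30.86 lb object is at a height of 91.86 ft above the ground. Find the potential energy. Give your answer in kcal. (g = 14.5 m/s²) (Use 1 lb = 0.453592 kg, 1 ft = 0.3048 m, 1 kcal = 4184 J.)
Convert to SI: m = 13.9978 kg, h = 27.9989 m
PE = mgh = (13.9978)(14.5)(27.9989) = 5682.91 J = 1.358 kcal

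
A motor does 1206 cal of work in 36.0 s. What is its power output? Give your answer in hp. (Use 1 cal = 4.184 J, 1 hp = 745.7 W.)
Convert to SI: W = 5045.9 J, t = 36.0 s
P = W/t = 5045.9/36.0 = 140.164 W = 0.188 hp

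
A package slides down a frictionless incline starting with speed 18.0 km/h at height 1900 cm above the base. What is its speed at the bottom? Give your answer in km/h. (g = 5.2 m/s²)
Convert to SI: v₀ = 5.0 m/s, h = 19.0 m
½mv₀² + mgh = ½mv² ⇒ v = √(v₀² + 2gh) = √(5.0² + 2·5.2·19.0) = 14.9198 m/s = 53.71 km/h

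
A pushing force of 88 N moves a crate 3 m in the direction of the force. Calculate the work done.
W = F·d = (88)(3) = 264.0 J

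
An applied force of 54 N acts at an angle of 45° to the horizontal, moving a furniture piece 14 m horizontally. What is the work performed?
W = F·d·cosθ = (54)(14)cos(45°) = 534.6 J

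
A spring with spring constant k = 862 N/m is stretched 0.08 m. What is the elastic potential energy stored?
PE = ½kx² = ½(862)(0.08)² = 2.758 J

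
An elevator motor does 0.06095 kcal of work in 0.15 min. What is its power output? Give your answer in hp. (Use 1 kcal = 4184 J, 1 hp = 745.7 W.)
Convert to SI: W = 255.015 J, t = 9.0 s
P = W/t = 255.015/9.0 = 28.335 W = 0.038 hp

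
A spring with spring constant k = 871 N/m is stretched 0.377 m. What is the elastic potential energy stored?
PE = ½kx² = ½(871)(0.377)² = 61.9 J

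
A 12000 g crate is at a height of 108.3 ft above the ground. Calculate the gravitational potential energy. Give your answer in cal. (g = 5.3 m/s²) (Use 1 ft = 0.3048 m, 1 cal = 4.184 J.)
Convert to SI: m = 12.0 kg, h = 33.0098 m
PE = mgh = (12.0)(5.3)(33.0098) = 2099.43 J = 501.8 cal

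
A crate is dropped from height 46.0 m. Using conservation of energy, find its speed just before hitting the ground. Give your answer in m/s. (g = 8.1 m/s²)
mgh = ½mv² ⇒ v = √(2gh) = √(2·8.1·46.0) = 27.3 m/s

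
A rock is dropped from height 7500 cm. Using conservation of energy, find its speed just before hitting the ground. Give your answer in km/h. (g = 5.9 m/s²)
Convert to SI: h = 75.0 m
mgh = ½mv² ⇒ v = √(2gh) = √(2·5.9·75.0) = 29.7489 m/s = 107.1 km/h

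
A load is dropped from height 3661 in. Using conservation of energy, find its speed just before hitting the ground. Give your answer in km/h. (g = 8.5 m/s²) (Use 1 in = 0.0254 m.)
Convert to SI: h = 92.9894 m
mgh = ½mv² ⇒ v = √(2gh) = √(2·8.5·92.9894) = 39.7595 m/s = 143.1 km/h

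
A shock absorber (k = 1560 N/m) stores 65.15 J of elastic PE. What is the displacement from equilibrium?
x = √(2·PE/k) = √(2·65.15/1560) = 0.289 m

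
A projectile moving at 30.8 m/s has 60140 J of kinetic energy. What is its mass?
m = 2·KE/v² = 2·60140/(30.8)² = 126.8 kg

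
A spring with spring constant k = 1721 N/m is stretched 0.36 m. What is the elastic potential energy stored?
PE = ½kx² = ½(1721)(0.36)² = 111.5 J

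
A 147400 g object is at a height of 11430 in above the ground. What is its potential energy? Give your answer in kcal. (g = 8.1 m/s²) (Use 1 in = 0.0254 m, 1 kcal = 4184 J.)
Convert to SI: m = 147.4 kg, h = 290.322 m
PE = mgh = (147.4)(8.1)(290.322) = 346627 J = 82.85 kcal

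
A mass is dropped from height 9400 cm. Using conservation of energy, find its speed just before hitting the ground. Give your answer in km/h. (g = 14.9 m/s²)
Convert to SI: h = 94.0 m
mgh = ½mv² ⇒ v = √(2gh) = √(2·14.9·94.0) = 52.9264 m/s = 190.5 km/h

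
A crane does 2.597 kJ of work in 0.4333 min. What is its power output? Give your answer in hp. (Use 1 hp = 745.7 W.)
Convert to SI: W = 2597.0 J, t = 25.998 s
P = W/t = 2597.0/25.998 = 99.8923 W = 0.134 hp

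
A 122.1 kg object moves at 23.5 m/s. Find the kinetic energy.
KE = ½mv² = ½(122.1)(23.5)² = 33710 J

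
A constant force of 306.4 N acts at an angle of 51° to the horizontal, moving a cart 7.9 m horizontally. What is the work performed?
W = F·d·cosθ = (306.4)(7.9)cos(51°) = 1523 J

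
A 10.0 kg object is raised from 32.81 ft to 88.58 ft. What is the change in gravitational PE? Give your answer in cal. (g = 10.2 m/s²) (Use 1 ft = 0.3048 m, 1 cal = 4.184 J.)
Convert to SI: m = 10.0 kg, Δh = 16.9987 m
ΔPE = mgΔh = (10.0)(10.2)(16.9987) = 1733.87 J = 414.4 cal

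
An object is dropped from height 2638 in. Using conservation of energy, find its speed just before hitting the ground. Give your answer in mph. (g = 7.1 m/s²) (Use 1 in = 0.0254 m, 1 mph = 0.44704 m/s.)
Convert to SI: h = 67.0052 m
mgh = ½mv² ⇒ v = √(2gh) = √(2·7.1·67.0052) = 30.846 m/s = 69.0 mph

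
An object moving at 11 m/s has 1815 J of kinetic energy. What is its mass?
m = 2·KE/v² = 2·1815/(11)² = 30.0 kg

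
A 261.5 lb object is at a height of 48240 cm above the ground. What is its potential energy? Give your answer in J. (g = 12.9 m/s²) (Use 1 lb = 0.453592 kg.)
Convert to SI: m = 118.614 kg, h = 482.4 m
PE = mgh = (118.614)(12.9)(482.4) = 738100 J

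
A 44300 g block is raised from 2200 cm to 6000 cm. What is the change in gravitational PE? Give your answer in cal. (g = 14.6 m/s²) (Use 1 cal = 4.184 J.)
Convert to SI: m = 44.3 kg, Δh = 38.0 m
ΔPE = mgΔh = (44.3)(14.6)(38.0) = 24577.6 J = 5874 cal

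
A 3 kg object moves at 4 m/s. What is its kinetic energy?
KE = ½mv² = ½(3)(4)² = 24.0 J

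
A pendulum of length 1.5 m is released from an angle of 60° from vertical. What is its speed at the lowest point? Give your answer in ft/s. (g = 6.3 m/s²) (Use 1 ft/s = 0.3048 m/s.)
h = L(1 − cosθ) = 1.5(1 − cos60°) = 0.75 m
v = √(2gh) = √(2·6.3·0.75) = 3.07409 m/s = 10.09 ft/s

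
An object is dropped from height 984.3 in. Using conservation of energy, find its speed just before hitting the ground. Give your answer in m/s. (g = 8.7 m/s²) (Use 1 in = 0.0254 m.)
Convert to SI: h = 25.0012 m
mgh = ½mv² ⇒ v = √(2gh) = √(2·8.7·25.0012) = 20.86 m/s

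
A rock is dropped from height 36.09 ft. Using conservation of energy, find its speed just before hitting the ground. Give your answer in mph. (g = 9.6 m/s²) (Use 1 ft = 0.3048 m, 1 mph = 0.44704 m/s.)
Convert to SI: h = 11.0002 m
mgh = ½mv² ⇒ v = √(2gh) = √(2·9.6·11.0002) = 14.5329 m/s = 32.51 mph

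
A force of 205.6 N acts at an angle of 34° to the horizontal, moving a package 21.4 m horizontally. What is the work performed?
W = F·d·cosθ = (205.6)(21.4)cos(34°) = 3648 J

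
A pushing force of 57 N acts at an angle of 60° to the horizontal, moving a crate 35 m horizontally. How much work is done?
W = F·d·cosθ = (57)(35)cos(60°) = 997.5 J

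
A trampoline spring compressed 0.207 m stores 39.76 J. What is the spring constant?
k = 2·PE/x² = 2·39.76/(0.207)² = 1856 N/m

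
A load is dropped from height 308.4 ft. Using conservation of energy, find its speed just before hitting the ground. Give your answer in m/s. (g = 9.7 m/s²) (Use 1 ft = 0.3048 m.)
Convert to SI: h = 94.0003 m
mgh = ½mv² ⇒ v = √(2gh) = √(2·9.7·94.0003) = 42.7 m/s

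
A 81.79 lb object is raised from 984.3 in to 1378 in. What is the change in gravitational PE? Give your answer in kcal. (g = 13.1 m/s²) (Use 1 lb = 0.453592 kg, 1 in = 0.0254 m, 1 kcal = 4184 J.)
Convert to SI: m = 37.0993 kg, Δh = 9.99998 m
ΔPE = mgΔh = (37.0993)(13.1)(9.99998) = 4860.0 J = 1.162 kcal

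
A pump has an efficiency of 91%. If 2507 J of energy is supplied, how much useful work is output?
W_out = η·W_in = 0.91·2507 = 2281.37 J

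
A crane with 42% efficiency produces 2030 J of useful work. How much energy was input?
W_in = W_out/η = 2030/0.42 = 4833 J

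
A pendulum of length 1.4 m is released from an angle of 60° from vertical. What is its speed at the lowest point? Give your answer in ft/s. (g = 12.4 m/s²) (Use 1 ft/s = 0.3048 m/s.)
h = L(1 − cosθ) = 1.4(1 − cos60°) = 0.7 m
v = √(2gh) = √(2·12.4·0.7) = 4.16653 m/s = 13.67 ft/s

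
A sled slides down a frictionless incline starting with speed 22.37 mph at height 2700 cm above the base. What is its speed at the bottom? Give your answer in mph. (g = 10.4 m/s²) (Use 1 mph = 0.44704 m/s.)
Convert to SI: v₀ = 10.0003 m/s, h = 27.0 m
½mv₀² + mgh = ½mv² ⇒ v = √(v₀² + 2gh) = √(10.0003² + 2·10.4·27.0) = 25.7217 m/s = 57.54 mph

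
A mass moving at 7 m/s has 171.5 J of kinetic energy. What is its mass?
m = 2·KE/v² = 2·171.5/(7)² = 7.0 kg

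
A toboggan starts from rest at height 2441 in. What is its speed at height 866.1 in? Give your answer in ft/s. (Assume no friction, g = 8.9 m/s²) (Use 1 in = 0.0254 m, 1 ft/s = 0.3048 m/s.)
Convert to SI: h₁−h₂ = 40.0025 m
mgh₁ = mgh₂ + ½mv² ⇒ v = √(2g(h₁−h₂)) = √(2·8.9·40.0025) = 26.6841 m/s = 87.55 ft/s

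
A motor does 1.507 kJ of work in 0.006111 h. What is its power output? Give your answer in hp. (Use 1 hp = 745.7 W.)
Convert to SI: W = 1507.0 J, t = 21.9996 s
P = W/t = 1507.0/21.9996 = 68.5012 W = 0.09186 hp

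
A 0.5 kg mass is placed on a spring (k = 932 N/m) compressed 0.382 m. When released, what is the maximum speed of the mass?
½kx² = ½mv² ⇒ v = x√(k/m) = (0.382)√(932/0.5) = 16.49 m/s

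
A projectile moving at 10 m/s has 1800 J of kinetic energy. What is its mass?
m = 2·KE/v² = 2·1800/(10)² = 36.0 kg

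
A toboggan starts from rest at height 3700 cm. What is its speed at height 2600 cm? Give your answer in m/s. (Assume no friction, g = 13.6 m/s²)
Convert to SI: h₁−h₂ = 11.0 m
mgh₁ = mgh₂ + ½mv² ⇒ v = √(2g(h₁−h₂)) = √(2·13.6·11.0) = 17.3 m/s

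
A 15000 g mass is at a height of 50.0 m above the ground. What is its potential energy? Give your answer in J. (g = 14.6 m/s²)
Convert to SI: m = 15.0 kg, h = 50.0 m
PE = mgh = (15.0)(14.6)(50.0) = 10950 J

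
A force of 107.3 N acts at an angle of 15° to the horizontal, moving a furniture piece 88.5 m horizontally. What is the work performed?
W = F·d·cosθ = (107.3)(88.5)cos(15°) = 9172 J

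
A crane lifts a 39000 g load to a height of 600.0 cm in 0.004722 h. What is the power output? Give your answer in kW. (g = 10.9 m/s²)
Convert to SI: m = 39.0 kg, h = 6.0 m, t = 16.9992 s
P = mgh/t = (39.0)(10.9)(6.0)/16.9992 = 150.042 W = 0.15 kW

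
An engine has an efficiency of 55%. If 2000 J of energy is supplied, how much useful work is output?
W_out = η·W_in = 0.55·2000 = 1100.0 J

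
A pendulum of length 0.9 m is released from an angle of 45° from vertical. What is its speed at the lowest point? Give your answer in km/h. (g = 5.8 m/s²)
h = L(1 − cosθ) = 0.9(1 − cos45°) = 0.263604 m
v = √(2gh) = √(2·5.8·0.263604) = 1.74866 m/s = 6.295 km/h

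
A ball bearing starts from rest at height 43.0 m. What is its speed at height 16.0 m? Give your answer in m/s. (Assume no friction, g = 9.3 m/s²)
mgh₁ = mgh₂ + ½mv² ⇒ v = √(2g(h₁−h₂)) = √(2·9.3·27.0) = 22.41 m/s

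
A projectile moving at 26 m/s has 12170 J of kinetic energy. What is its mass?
m = 2·KE/v² = 2·12170/(26)² = 36.01 kg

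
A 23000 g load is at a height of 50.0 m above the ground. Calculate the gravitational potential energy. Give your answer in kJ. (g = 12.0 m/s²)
Convert to SI: m = 23.0 kg, h = 50.0 m
PE = mgh = (23.0)(12.0)(50.0) = 13800.0 J = 13.8 kJ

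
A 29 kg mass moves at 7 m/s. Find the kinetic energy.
KE = ½mv² = ½(29)(7)² = 710.5 J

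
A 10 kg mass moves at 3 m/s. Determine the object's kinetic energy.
KE = ½mv² = ½(10)(3)² = 45.0 J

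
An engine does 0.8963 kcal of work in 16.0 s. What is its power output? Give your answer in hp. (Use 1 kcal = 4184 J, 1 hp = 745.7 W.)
Convert to SI: W = 3750.12 J, t = 16.0 s
P = W/t = 3750.12/16.0 = 234.382 W = 0.3143 hp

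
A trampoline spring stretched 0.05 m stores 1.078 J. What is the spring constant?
k = 2·PE/x² = 2·1.078/(0.05)² = 862.4 N/m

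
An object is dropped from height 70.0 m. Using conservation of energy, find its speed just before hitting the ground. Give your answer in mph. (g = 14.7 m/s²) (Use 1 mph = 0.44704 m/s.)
mgh = ½mv² ⇒ v = √(2gh) = √(2·14.7·70.0) = 45.3652 m/s = 101.5 mph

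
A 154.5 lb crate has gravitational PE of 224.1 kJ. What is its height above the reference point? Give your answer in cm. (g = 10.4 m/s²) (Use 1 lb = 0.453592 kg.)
Convert to SI: m = 70.08 kg, PE = 224100 J
h = PE/(mg) = 224100/(70.08·10.4) = 307.478 m = 30750 cm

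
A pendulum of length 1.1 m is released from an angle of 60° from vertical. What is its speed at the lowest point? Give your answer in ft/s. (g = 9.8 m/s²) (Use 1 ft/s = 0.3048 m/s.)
h = L(1 − cosθ) = 1.1(1 − cos60°) = 0.55 m
v = √(2gh) = √(2·9.8·0.55) = 3.28329 m/s = 10.77 ft/s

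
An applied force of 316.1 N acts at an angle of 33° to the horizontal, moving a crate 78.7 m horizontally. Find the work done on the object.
W = F·d·cosθ = (316.1)(78.7)cos(33°) = 20860 J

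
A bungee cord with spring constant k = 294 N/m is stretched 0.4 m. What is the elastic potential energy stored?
PE = ½kx² = ½(294)(0.4)² = 23.52 J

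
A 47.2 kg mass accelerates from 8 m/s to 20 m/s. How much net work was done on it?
W = ΔKE = ½m(v₂² − v₁²) = ½(47.2)(20² − 8²) = 7929.6 J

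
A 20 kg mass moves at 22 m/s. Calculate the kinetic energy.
KE = ½mv² = ½(20)(22)² = 4840.0 J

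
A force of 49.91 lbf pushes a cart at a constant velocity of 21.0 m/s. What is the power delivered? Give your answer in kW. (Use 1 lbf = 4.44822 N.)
Convert to SI: F = 222.011 N, v = 21.0 m/s
P = Fv = (222.011)(21.0) = 4662.22 W = 4.662 kW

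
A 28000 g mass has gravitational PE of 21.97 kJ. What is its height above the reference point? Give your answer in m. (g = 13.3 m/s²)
Convert to SI: m = 28.0 kg, PE = 21970.0 J
h = PE/(mg) = 21970.0/(28.0·13.3) = 59.0 m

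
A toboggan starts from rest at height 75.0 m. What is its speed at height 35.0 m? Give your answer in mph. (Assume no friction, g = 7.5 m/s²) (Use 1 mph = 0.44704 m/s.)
mgh₁ = mgh₂ + ½mv² ⇒ v = √(2g(h₁−h₂)) = √(2·7.5·40.0) = 24.4949 m/s = 54.79 mph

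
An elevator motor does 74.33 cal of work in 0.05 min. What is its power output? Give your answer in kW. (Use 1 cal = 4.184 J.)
Convert to SI: W = 310.997 J, t = 3.0 s
P = W/t = 310.997/3.0 = 103.666 W = 0.1037 kW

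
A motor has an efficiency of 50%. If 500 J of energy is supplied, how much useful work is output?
W_out = η·W_in = 0.5·500 = 250.0 J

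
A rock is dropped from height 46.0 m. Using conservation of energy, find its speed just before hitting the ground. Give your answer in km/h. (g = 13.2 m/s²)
mgh = ½mv² ⇒ v = √(2gh) = √(2·13.2·46.0) = 34.8482 m/s = 125.5 km/h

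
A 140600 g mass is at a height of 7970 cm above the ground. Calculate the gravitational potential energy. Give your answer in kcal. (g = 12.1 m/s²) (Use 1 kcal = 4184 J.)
Convert to SI: m = 140.6 kg, h = 79.7 m
PE = mgh = (140.6)(12.1)(79.7) = 135590 J = 32.41 kcal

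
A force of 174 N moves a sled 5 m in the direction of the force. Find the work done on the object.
W = F·d = (174)(5) = 870.0 J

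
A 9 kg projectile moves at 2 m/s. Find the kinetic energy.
KE = ½mv² = ½(9)(2)² = 18.0 J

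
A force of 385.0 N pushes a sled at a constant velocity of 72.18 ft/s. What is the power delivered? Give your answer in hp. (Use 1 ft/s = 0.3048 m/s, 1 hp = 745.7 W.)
Convert to SI: F = 385.0 N, v = 22.0005 m/s
P = Fv = (385.0)(22.0005) = 8470.18 W = 11.36 hp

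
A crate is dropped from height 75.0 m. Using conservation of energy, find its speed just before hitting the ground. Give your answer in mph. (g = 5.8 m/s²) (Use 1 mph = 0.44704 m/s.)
mgh = ½mv² ⇒ v = √(2gh) = √(2·5.8·75.0) = 29.4958 m/s = 65.98 mph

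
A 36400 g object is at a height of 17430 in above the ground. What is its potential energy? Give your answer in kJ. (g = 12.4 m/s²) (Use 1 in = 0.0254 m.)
Convert to SI: m = 36.4 kg, h = 442.722 m
PE = mgh = (36.4)(12.4)(442.722) = 199827 J = 199.8 kJ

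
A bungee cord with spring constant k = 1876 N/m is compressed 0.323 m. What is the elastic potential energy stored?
PE = ½kx² = ½(1876)(0.323)² = 97.86 J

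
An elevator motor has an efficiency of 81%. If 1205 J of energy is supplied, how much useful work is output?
W_out = η·W_in = 0.81·1205 = 976.05 J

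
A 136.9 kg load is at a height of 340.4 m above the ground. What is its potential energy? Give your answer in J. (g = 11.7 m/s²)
PE = mgh = (136.9)(11.7)(340.4) = 545200 J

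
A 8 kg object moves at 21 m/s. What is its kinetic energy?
KE = ½mv² = ½(8)(21)² = 1764.0 J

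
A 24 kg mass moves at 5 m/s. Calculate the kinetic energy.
KE = ½mv² = ½(24)(5)² = 300.0 J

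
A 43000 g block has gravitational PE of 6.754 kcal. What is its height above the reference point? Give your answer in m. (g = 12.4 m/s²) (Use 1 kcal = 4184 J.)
Convert to SI: m = 43.0 kg, PE = 28258.7 J
h = PE/(mg) = 28258.7/(43.0·12.4) = 53.0 m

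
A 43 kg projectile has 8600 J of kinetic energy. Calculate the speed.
v = √(2·KE/m) = √(2·8600/43) = 20.0 m/s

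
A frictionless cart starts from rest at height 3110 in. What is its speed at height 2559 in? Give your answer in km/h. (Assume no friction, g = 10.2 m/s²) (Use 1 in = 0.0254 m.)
Convert to SI: h₁−h₂ = 13.9954 m
mgh₁ = mgh₂ + ½mv² ⇒ v = √(2g(h₁−h₂)) = √(2·10.2·13.9954) = 16.8969 m/s = 60.83 km/h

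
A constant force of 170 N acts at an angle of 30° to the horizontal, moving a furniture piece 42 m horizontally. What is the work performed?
W = F·d·cosθ = (170)(42)cos(30°) = 6183 J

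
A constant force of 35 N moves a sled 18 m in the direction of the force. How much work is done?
W = F·d = (35)(18) = 630.0 J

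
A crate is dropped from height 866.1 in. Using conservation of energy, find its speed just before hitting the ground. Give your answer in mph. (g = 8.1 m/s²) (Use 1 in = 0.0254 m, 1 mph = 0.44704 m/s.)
Convert to SI: h = 21.9989 m
mgh = ½mv² ⇒ v = √(2gh) = √(2·8.1·21.9989) = 18.8781 m/s = 42.23 mph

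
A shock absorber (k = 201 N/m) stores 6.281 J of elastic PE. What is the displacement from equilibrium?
x = √(2·PE/k) = √(2·6.281/201) = 0.25 m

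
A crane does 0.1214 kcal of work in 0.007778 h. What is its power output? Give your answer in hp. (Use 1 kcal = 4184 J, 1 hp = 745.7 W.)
Convert to SI: W = 507.938 J, t = 28.0008 s
P = W/t = 507.938/28.0008 = 18.1401 W = 0.02433 hp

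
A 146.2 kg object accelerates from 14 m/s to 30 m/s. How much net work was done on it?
W = ΔKE = ½m(v₂² − v₁²) = ½(146.2)(30² − 14²) = 51462.4 J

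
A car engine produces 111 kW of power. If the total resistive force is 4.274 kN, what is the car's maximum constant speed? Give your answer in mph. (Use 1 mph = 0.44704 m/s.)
Convert to SI: F = 4274.0 N
P = Fv ⇒ v = P/F = 111000 W/4274.0 N = 25.971 m/s = 58.1 mph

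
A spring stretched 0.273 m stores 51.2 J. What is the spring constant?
k = 2·PE/x² = 2·51.2/(0.273)² = 1374 N/m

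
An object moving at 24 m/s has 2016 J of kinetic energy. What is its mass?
m = 2·KE/v² = 2·2016/(24)² = 7.0 kg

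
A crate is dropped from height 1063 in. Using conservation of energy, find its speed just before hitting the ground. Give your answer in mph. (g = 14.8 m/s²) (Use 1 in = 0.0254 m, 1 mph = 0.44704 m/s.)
Convert to SI: h = 27.0002 m
mgh = ½mv² ⇒ v = √(2gh) = √(2·14.8·27.0002) = 28.2702 m/s = 63.24 mph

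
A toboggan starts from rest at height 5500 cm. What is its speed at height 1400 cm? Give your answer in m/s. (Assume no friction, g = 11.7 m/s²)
Convert to SI: h₁−h₂ = 41.0 m
mgh₁ = mgh₂ + ½mv² ⇒ v = √(2g(h₁−h₂)) = √(2·11.7·41.0) = 30.97 m/s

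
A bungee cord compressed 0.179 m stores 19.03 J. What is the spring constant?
k = 2·PE/x² = 2·19.03/(0.179)² = 1188 N/m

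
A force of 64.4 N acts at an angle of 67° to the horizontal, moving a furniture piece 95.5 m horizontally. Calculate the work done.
W = F·d·cosθ = (64.4)(95.5)cos(67°) = 2403 J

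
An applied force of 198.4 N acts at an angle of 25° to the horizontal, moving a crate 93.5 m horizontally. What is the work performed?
W = F·d·cosθ = (198.4)(93.5)cos(25°) = 16810 J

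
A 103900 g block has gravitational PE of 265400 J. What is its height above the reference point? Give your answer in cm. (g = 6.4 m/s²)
Convert to SI: m = 103.9 kg, PE = 265400 J
h = PE/(mg) = 265400/(103.9·6.4) = 399.122 m = 39910 cm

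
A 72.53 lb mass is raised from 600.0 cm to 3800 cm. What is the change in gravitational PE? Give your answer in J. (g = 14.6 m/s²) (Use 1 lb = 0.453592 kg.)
Convert to SI: m = 32.899 kg, Δh = 32.0 m
ΔPE = mgΔh = (32.899)(14.6)(32.0) = 15370 J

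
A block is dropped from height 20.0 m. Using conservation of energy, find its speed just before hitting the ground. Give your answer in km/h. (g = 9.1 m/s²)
mgh = ½mv² ⇒ v = √(2gh) = √(2·9.1·20.0) = 19.0788 m/s = 68.68 km/h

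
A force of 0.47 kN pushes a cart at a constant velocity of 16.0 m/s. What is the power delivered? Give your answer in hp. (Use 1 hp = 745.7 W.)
Convert to SI: F = 470.0 N, v = 16.0 m/s
P = Fv = (470.0)(16.0) = 7520.0 W = 10.08 hp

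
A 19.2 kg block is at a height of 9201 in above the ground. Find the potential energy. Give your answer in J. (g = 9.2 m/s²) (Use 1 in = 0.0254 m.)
Convert to SI: m = 19.2 kg, h = 233.705 m
PE = mgh = (19.2)(9.2)(233.705) = 41280 J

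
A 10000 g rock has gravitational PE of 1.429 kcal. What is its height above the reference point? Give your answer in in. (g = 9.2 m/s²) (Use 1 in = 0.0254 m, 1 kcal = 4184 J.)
Convert to SI: m = 10.0 kg, PE = 5978.94 J
h = PE/(mg) = 5978.94/(10.0·9.2) = 64.9884 m = 2559 in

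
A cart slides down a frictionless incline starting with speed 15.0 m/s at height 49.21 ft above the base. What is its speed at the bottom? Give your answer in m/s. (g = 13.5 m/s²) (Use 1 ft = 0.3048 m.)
Convert to SI: v₀ = 15.0 m/s, h = 14.9992 m
½mv₀² + mgh = ½mv² ⇒ v = √(v₀² + 2gh) = √(15.0² + 2·13.5·14.9992) = 25.1 m/s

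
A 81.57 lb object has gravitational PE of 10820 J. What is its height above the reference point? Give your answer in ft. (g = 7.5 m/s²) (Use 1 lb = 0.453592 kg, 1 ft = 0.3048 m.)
Convert to SI: m = 36.9995 kg, PE = 10820.0 J
h = PE/(mg) = 10820.0/(36.9995·7.5) = 38.9915 m = 127.9 ft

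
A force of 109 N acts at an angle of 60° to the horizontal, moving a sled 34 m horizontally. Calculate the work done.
W = F·d·cosθ = (109)(34)cos(60°) = 1853 J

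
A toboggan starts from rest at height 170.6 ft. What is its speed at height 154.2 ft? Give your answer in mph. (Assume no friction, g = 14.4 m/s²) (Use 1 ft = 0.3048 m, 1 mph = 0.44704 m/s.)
Convert to SI: h₁−h₂ = 4.99872 m
mgh₁ = mgh₂ + ½mv² ⇒ v = √(2g(h₁−h₂)) = √(2·14.4·4.99872) = 11.9985 m/s = 26.84 mph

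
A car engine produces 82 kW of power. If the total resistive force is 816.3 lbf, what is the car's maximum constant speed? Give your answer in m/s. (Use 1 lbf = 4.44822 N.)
Convert to SI: F = 3631.08 N
P = Fv ⇒ v = P/F = 82000 W/3631.08 N = 22.58 m/s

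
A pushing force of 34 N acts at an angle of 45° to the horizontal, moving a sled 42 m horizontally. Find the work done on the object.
W = F·d·cosθ = (34)(42)cos(45°) = 1010 J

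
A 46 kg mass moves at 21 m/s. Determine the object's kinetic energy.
KE = ½mv² = ½(46)(21)² = 10143.0 J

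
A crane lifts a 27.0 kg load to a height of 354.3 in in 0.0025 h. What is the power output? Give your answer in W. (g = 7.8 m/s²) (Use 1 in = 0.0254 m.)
Convert to SI: m = 27.0 kg, h = 8.99922 m, t = 9.0 s
P = mgh/t = (27.0)(7.8)(8.99922)/9.0 = 210.6 W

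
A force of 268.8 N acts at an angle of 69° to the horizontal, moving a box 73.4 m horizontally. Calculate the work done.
W = F·d·cosθ = (268.8)(73.4)cos(69°) = 7071 J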